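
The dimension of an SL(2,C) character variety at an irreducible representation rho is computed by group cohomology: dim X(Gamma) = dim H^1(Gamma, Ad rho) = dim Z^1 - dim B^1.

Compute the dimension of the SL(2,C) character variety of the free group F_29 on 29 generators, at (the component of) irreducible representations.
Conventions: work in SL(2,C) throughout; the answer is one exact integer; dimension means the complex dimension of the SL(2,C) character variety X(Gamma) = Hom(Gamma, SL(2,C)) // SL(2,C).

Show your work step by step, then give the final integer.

Gamma = F_29 has 29 generators and no relators.
Z^1(Gamma, Ad rho) = (sl_2)^29: a cocycle is a free choice of one sl_2 vector per generator, so dim Z^1 = 3*29 = 87.
dim B^1 = 3: the coboundary map is injective because an irreducible image has centralizer 0 in sl_2.
Therefore dim X = 87 - 3 = 84.

84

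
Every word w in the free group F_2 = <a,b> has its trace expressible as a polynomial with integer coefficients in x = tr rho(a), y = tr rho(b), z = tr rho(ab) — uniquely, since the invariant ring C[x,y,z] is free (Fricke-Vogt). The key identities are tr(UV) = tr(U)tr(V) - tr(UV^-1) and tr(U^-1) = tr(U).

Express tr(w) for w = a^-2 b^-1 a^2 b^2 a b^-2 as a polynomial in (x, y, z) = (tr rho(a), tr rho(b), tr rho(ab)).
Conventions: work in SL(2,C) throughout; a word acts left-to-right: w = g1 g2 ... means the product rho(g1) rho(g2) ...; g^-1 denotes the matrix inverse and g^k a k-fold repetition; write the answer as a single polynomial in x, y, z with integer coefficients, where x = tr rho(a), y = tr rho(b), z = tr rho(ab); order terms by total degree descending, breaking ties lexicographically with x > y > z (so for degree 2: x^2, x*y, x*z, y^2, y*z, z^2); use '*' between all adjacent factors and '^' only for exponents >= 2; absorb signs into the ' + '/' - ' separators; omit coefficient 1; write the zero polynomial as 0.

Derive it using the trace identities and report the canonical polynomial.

trace(a^2 b) = trace(a) * trace(b a) - trace(b) = x*z - y
trace(a^2) = trace(a) * trace(a) - trace(1) = x^2 - 2
trace(a b^2 a) = trace(b) * trace(a^2 b) - trace(a^2) = x*y*z - x^2 - y^2 + 2
trace(a b a b) = trace(a b) * trace(a b) - trace(1)   [split at repeated a] = z^2 - 2
trace(a b^2 a b) = trace(b) * trace(a b a b) - trace(a b a) = y*z^2 - x*z - y
trace(b^-1 a b^2 a) = trace(a b^2 a) * trace(b) - trace(a b^2 a b) = x*y^2*z - x^2*y - y^3 - y*z^2 + x*z + 3*y
trace(a b^2 a b^-2) = trace(b^-1 a b^2 a) * trace(b) - trace(b^-1 a b^2 a b) = x*y^3*z - x^2*y^2 - y^4 - y^2*z^2 + x^2 + 4*y^2 - 2
trace(a^3 b) = trace(a) * trace(a b a) - trace(a b) = x^2*z - x*y - z
trace(a^3) = trace(a) * trace(a^2) - trace(a) = x^3 - 3*x
trace(a^2 b^2 a) = trace(b) * trace(a^3 b) - trace(a^3) = x^2*y*z - x^3 - x*y^2 - y*z + 3*x
trace(b a b) = trace(b) * trace(a b) - trace(a) = y*z - x
trace(a b a^2 b) = trace(a) * trace(b a b a) - trace(b a b) = x*z^2 - y*z - x
trace(a^2 b^2 a b) = trace(b) * trace(a b a^2 b) - trace(a b a^2) = x*y*z^2 - x^2*z - y^2*z + z
trace(a^2 b^2 a b^-1) = trace(a^2 b^2 a) * trace(b) - trace(a^2 b^2 a b) = x^2*y^2*z - x^3*y - x*y^3 - x*y*z^2 + x^2*z + 3*x*y - z
trace(b^2 a^2 b a) = trace(b) * trace(a^2 b a b) - trace(a^2 b a) = x*y*z^2 - x^2*z - y^2*z + z
trace(b^2 a^2 b) = trace(b) * trace(b a^2 b) - trace(b a^2) = x*y^2*z - x^2*y - y^3 - x*z + 3*y
trace(a b a^2 b^2 a) = trace(a) * trace(b^2 a^2 b a) - trace(b^2 a^2 b) = x^2*y*z^2 - x^3*z - 2*x*y^2*z + x^2*y + y^3 + 2*x*z - 3*y
trace(b a b a b a) = trace(a b a b) * trace(a b) - trace(b a)   [split at repeated a] = z^3 - 3*z
trace(a b a b a^2 b) = trace(a) * trace(b a b a b a) - trace(b a b a b) = x*z^3 - y*z^2 - 2*x*z + y
trace(a b a b a^2) = trace(a) * trace(a b a b a) - trace(a b a b) = x^2*z^2 - x*y*z - x^2 - z^2 + 2
trace(a b a^2 b^2 a b) = trace(b) * trace(a b a b a^2 b) - trace(a b a b a^2) = x*y*z^3 - x^2*z^2 - y^2*z^2 - x*y*z + x^2 + y^2 + z^2 - 2
trace(b^-1 a b a^2 b^2 a) = trace(a b a^2 b^2 a) * trace(b) - trace(a b a^2 b^2 a b) = x^2*y^2*z^2 - x^3*y*z - 2*x*y^3*z - x*y*z^3 + x^2*y^2 + x^2*z^2 + y^4 + y^2*z^2 + 3*x*y*z - x^2 - 4*y^2 - z^2 + 2
trace(b a^2 b^2 a b^-2 a) = trace(b^-1 a b a^2 b^2 a) * trace(b) - trace(b^-1 a b a^2 b^2 a b) = x^2*y^3*z^2 - x^3*y^2*z - 2*x*y^4*z - x*y^2*z^3 + x^2*y^3 + y^5 + y^3*z^2 + x^3*z + 5*x*y^2*z - 2*x^2*y - 5*y^3 - y*z^2 - 2*x*z + 5*y
trace(a^2 b^2 a b^-2 a^-1 b) = trace(b a^2 b^2 a b^-2) * trace(a) - trace(b a^2 b^2 a b^-2 a) = -x^2*y^3*z^2 + 2*x^3*y^2*z + 2*x*y^4*z + x*y^2*z^3 - x^4*y - 2*x^2*y^3 - x^2*y*z^2 - y^5 - y^3*z^2 - 5*x*y^2*z + 5*x^2*y + 5*y^3 + y*z^2 + x*z - 5*y
trace(b^-1 a^2 b^2 a b^-2 a^-1) = trace(a^2 b^2 a b^-2 a^-1) * trace(b) - trace(a^2 b^2 a b^-2 a^-1 b) = x^2*y^3*z^2 - 2*x^3*y^2*z - x*y^4*z - x*y^2*z^3 + x^4*y + x^2*y^3 + x^2*y*z^2 + 5*x*y^2*z - 4*x^2*y - y^3 - y*z^2 - x*z + 3*y
trace(b^-2 a^2 b^2 a) = trace(a^2 b^2 a b^-1) * trace(b) - trace(a^2 b^2 a) = x^2*y^3*z - x^3*y^2 - x*y^4 - x*y^2*z^2 + x^3 + 4*x*y^2 - 3*x
trace(b^-1 a^2 b^2 a b^-2) = trace(b^-2 a^2 b^2 a) * trace(b) - trace(b^-2 a^2 b^2 a b) = x^2*y^4*z - x^3*y^3 - x*y^5 - x*y^3*z^2 - x^2*y^2*z + 2*x^3*y + 5*x*y^3 + x*y*z^2 - x^2*z - 6*x*y + z
trace(a^-2 b^-1 a^2 b^2 a b^-2) = trace(b^-1 a^2 b^2 a b^-2 a^-1) * trace(a) - trace(b^-1 a^2 b^2 a b^-2) = x^3*y^3*z^2 - 2*x^4*y^2*z - 2*x^2*y^4*z - x^2*y^2*z^3 + x^5*y + 2*x^3*y^3 + x^3*y*z^2 + x*y^5 + x*y^3*z^2 + 6*x^2*y^2*z - 6*x^3*y - 6*x*y^3 - 2*x*y*z^2 + 9*x*y - z

x^3*y^3*z^2 - 2*x^4*y^2*z - 2*x^2*y^4*z - x^2*y^2*z^3 + x^5*y + 2*x^3*y^3 + x^3*y*z^2 + x*y^5 + x*y^3*z^2 + 6*x^2*y^2*z - 6*x^3*y - 6*x*y^3 - 2*x*y*z^2 + 9*x*y - z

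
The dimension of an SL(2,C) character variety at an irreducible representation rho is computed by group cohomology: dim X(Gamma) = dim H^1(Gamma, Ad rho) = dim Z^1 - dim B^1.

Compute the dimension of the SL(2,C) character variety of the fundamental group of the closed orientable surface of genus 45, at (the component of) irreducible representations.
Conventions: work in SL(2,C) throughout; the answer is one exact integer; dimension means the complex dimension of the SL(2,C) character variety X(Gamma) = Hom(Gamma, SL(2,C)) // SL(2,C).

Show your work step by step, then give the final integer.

264

The genus-45 surface group: 2g = 90 generators, one relator prod [a_i, b_i].
Unconstrained cocycle data is one sl_2 vector per generator (270 dimensions), cut by the relator condition d_2(z) = 0.
H^2 = coker(d_2) is dual to H^0 = 0 at irreducible rho (Poincare duality), so d_2 is onto: dim Z^1 = 267.
Coboundaries contribute dim B^1 = 3 (injective at irreducible rho).
dim H^1 = 267 - 3 = 264 = dim X.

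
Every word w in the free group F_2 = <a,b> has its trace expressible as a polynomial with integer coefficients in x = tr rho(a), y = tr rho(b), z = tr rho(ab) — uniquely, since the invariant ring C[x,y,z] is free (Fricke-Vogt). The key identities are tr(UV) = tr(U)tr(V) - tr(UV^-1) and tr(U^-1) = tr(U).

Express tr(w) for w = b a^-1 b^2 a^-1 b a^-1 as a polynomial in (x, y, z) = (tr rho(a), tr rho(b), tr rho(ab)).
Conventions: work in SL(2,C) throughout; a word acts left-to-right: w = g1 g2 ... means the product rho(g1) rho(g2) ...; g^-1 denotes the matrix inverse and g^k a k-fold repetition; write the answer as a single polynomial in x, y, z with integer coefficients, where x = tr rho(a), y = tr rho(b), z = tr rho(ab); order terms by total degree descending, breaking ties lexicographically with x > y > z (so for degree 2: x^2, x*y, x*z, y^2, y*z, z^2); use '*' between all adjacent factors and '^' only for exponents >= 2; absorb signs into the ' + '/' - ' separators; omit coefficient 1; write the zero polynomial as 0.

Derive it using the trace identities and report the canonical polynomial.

next, tr(b^2) = tr(b) tr(b) - tr(1)   [square of b] = y^2 - 2
and tr(b^3) = tr(b) tr(b^2) - tr(b)   [square of b] = y^3 - 3*y
tr(b^4) = tr(b) tr(b^3) - tr(b^2)   [square of b] = y^4 - 4*y^2 + 2
and tr(a b^2) = tr(b) tr(a b) - tr(a)   [square of b] = y*z - x
tr(a b^3) = tr(b) tr(a b^2) - tr(a b)   [square of b] = y^2*z - x*y - z
tr(b^4 a) = tr(b) tr(a b^3) - tr(a b^2)   [square of b] = y^3*z - x*y^2 - 2*y*z + x
tr(b^3 a^-1 b) = tr(b^4) tr(a) - tr(b^4 a)   [inverse elimination on a] = x*y^4 - y^3*z - 3*x*y^2 + 2*y*z + x
next, tr(a b a b) = tr(b a) tr(b a) - tr(1)   [split at a repeated b] = z^2 - 2
tr(a b a) = tr(a) tr(b a) - tr(b)   [square of a] = x*z - y
tr(a b a b^2) = tr(b) tr(a b a b) - tr(a b a)   [square of b] = y*z^2 - x*z - y
and tr(b a b^3 a) = tr(b) tr(a b a b^2) - tr(a b a b)   [square of b] = y^2*z^2 - x*y*z - y^2 - z^2 + 2
tr(b^3 a^-1 b a) = tr(b a b^3) tr(a) - tr(b a b^3 a)   [inverse elimination on a] = x*y^3*z - x^2*y^2 - y^2*z^2 - x*y*z + x^2 + y^2 + z^2 - 2
and tr(b a^-1 b a^-1 b^2) = tr(b^3 a^-1 b) tr(a) - tr(b^3 a^-1 b a)   [inverse elimination on a] = x^2*y^4 - 2*x*y^3*z - 2*x^2*y^2 + y^2*z^2 + 3*x*y*z - y^2 - z^2 + 2
and tr(a b^2 a) = tr(a) tr(b^2 a) - tr(b^2)   [square of a] = x*y*z - x^2 - y^2 + 2
tr(b^2 a b^2 a) = tr(b) tr(a b^2 a b) - tr(a b^2 a)   [square of b] = y^2*z^2 - 2*x*y*z + x^2 - 2
next, tr(b a^-1 b^2 a b) = tr(b^2 a b^2) tr(a) - tr(b^2 a b^2 a)   [inverse elimination on a] = x*y^3*z - x^2*y^2 - y^2*z^2 + 2
tr(a b a b a b) = tr(b a) tr(b a b a) - tr(b^-1 a^-1)   [split at a repeated b] = z^3 - 3*z
tr(a b a b a) = tr(a) tr(b a b a) - tr(b a b)   [square of a] = x*z^2 - y*z - x
tr(b^2 a b a b a) = tr(b) tr(a b a b a b) - tr(a b a b a)   [square of b] = y*z^3 - x*z^2 - 2*y*z + x
next, tr(b a^-1 b^2 a b a) = tr(b^2 a b a b) tr(a) - tr(b^2 a b a b a)   [inverse elimination on a] = x*y^2*z^2 - x^2*y*z - y*z^3 - x*y^2 + 2*y*z + x
tr(b a^-1 b a^-1 b^2 a) = tr(b a^-1 b^2 a b) tr(a) - tr(b a^-1 b^2 a b a)   [inverse elimination on a] = x^2*y^3*z - x^3*y^2 - 2*x*y^2*z^2 + x^2*y*z + y*z^3 + x*y^2 - 2*y*z + x
tr(b a^-1 b^2 a^-1 b a^-1) = tr(b a^-1 b a^-1 b^2) tr(a) - tr(b a^-1 b a^-1 b^2 a)   [inverse elimination on a] = x^3*y^4 - 3*x^2*y^3*z - x^3*y^2 + 3*x*y^2*z^2 + 2*x^2*y*z - y*z^3 - 2*x*y^2 - x*z^2 + 2*y*z + x

x^3*y^4 - 3*x^2*y^3*z - x^3*y^2 + 3*x*y^2*z^2 + 2*x^2*y*z - y*z^3 - 2*x*y^2 - x*z^2 + 2*y*z + x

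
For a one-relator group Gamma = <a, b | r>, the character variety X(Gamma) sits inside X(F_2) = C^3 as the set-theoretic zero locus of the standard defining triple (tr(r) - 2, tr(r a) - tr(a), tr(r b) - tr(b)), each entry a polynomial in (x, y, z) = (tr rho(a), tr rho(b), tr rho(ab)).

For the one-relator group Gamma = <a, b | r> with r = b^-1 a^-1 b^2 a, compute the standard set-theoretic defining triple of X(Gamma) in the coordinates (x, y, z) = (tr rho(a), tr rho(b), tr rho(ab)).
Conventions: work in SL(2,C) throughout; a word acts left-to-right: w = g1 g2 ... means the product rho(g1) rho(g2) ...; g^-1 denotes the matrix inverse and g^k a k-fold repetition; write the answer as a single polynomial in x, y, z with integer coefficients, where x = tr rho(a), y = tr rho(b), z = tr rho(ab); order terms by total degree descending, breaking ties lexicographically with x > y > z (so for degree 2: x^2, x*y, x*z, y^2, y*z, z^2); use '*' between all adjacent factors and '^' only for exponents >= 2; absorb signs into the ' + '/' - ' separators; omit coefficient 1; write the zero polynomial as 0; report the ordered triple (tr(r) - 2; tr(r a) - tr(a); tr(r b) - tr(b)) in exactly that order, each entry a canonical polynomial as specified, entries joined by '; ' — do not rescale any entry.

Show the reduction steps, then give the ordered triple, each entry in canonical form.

trace(b^2) = trace(b) * trace(b) - trace(1)  (reduce the b square) = y^2 - 2
trace(b a b) = trace(b) * trace(a b) - trace(a)  (reduce the b square) = y*z - x
trace(b^2 a b) = trace(b) * trace(b a b) - trace(b a)  (reduce the b square) = y^2*z - x*y - z
trace(a b a b) = trace(a b) * trace(a b) - trace(1)  (split on a) = z^2 - 2
so trace(a b a) = trace(a) * trace(b a) - trace(b)  (reduce the a square) = x*z - y
so trace(b^2 a b a) = trace(b) * trace(a b a b) - trace(a b a)  (reduce the b square) = y*z^2 - x*z - y
so trace(a^-1 b^2 a b) = trace(b^2 a b) * trace(a) - trace(b^2 a b a)  (eliminate a^-1) = x*y^2*z - x^2*y - y*z^2 + y
so trace(b^-1 a^-1 b^2 a) = trace(a^-1 b^2 a) * trace(b) - trace(a^-1 b^2 a b)  (eliminate b^-1) = -x*y^2*z + x^2*y + y^3 + y*z^2 - 3*y
reduce: trace(b a^2 b) = trace(a) * trace(b^2 a) - trace(b^2) = x*y*z - x^2 - y^2 + 2
trace(b^2 a^2 b) = trace(b) * trace(b a^2 b) - trace(b a^2) = x*y^2*z - x^2*y - y^3 - x*z + 3*y
trace(a^2 b a b) = trace(a) * trace(b a b a) - trace(b a b) = x*z^2 - y*z - x
trace(a^2 b a) = trace(a) * trace(b a^2) - trace(b a) = x^2*z - x*y - z
trace(b^2 a^2 b a) = trace(b) * trace(a^2 b a b) - trace(a^2 b a) = x*y*z^2 - x^2*z - y^2*z + z
so trace(a^-1 b^2 a^2 b) = trace(b^2 a^2 b) * trace(a) - trace(b^2 a^2 b a) = x^2*y^2*z - x^3*y - x*y^3 - x*y*z^2 + y^2*z + 3*x*y - z
reduce: trace(b^-1 a^-1 b^2 a^2) = trace(a^-1 b^2 a^2) * trace(b) - trace(a^-1 b^2 a^2 b) = -x^2*y^2*z + x^3*y + x*y^3 + x*y*z^2 - 4*x*y + z
assemble the triple (trace(r) - 2; trace(r a) - x; trace(r b) - y)

-x*y^2*z + x^2*y + y^3 + y*z^2 - 3*y - 2; -x^2*y^2*z + x^3*y + x*y^3 + x*y*z^2 - 4*x*y - x + z; y^2 - y - 2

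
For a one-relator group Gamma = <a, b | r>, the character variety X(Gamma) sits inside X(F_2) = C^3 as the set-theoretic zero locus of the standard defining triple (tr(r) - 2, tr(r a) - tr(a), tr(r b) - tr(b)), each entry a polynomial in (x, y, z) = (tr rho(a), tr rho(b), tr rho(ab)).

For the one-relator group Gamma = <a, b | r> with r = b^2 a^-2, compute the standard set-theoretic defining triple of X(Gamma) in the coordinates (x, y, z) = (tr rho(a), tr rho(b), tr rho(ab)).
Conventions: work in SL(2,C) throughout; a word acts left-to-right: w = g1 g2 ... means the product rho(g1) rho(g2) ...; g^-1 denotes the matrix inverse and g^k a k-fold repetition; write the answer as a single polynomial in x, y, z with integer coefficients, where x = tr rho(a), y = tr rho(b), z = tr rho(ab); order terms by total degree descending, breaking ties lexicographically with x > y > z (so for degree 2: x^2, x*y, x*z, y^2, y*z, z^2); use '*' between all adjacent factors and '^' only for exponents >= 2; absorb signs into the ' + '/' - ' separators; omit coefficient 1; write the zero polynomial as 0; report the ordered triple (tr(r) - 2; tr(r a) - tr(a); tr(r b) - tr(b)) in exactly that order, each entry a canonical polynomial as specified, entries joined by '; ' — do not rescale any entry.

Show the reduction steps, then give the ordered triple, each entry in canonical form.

trace(b^2) = trace(b) trace(b) - trace(1) = y^2 - 2
use: trace(b^2 a) = trace(b) trace(a b) - trace(a) = y*z - x
trace(a^-1 b^2) = trace(b^2) trace(a) - trace(b^2 a) = x*y^2 - y*z - x
use: trace(b^2 a^-2) = trace(a^-1 b^2) trace(a) - trace(a^-1 b^2 a) = x^2*y^2 - x*y*z - x^2 - y^2 + 2
use: trace(b^3) = trace(b) trace(b^2) - trace(b)  (reduce the b square) = y^3 - 3*y
trace(b^3 a) = trace(b) trace(a b^2) - trace(a b)  (reduce the b square) = y^2*z - x*y - z
apply: trace(b^3 a^-1) = trace(b^3) trace(a) - trace(b^3 a)  (eliminate a^-1) = x*y^3 - y^2*z - 2*x*y + z
apply: trace(b^2 a^-2 b) = trace(b^3 a^-1) trace(a) - trace(b^3)  (eliminate a^-1) = x^2*y^3 - x*y^2*z - 2*x^2*y - y^3 + x*z + 3*y
assemble the triple (trace(r) - 2; trace(r a) - x; trace(r b) - y)

x^2*y^2 - x*y*z - x^2 - y^2; x*y^2 - y*z - 2*x; x^2*y^3 - x*y^2*z - 2*x^2*y - y^3 + x*z + 2*y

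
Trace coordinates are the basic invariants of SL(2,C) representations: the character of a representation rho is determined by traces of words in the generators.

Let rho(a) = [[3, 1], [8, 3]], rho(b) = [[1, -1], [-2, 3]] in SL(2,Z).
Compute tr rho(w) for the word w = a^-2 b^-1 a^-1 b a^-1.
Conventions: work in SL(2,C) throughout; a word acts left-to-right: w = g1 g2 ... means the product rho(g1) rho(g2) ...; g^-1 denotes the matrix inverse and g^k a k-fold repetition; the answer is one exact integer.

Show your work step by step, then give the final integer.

rho(a^-1) = [[3, -1], [-8, 3]]
... * rho(a^-1) = [[3, -1], [-8, 3]]  ->  [[17, -6], [-48, 17]]
... * rho(b^-1) = [[3, 1], [2, 1]]  ->  [[39, 11], [-110, -31]]
... * rho(a^-1) = [[3, -1], [-8, 3]]  ->  [[29, -6], [-82, 17]]
... * rho(b) = [[1, -1], [-2, 3]]  ->  [[41, -47], [-116, 133]]
... * rho(a^-1) = [[3, -1], [-8, 3]]  ->  [[499, -182], [-1412, 515]]
tr = 499 + 515 = 1014

1014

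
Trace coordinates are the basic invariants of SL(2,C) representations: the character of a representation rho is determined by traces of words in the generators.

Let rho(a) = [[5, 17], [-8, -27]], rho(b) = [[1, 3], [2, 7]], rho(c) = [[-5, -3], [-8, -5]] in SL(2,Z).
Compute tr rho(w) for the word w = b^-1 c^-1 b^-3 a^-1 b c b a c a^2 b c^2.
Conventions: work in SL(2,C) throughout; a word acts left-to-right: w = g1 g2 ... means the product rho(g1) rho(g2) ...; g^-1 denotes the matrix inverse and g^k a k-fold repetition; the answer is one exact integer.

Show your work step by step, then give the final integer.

rho(b^-1) = [[7, -3], [-2, 1]]
... * rho(c^-1) = [[-5, 3], [8, -5]]  ->  [[-59, 36], [18, -11]]
... * rho(b^-1) = [[7, -3], [-2, 1]]  ->  [[-485, 213], [148, -65]]
... * rho(b^-1) = [[7, -3], [-2, 1]]  ->  [[-3821, 1668], [1166, -509]]
... * rho(b^-1) = [[7, -3], [-2, 1]]  ->  [[-30083, 13131], [9180, -4007]]
... * rho(a^-1) = [[-27, -17], [8, 5]]  ->  [[917289, 577066], [-279916, -176095]]
... * rho(b) = [[1, 3], [2, 7]]  ->  [[2071421, 6791329], [-632106, -2072413]]
... * rho(c) = [[-5, -3], [-8, -5]]  ->  [[-64687737, -40170908], [19739834, 12258383]]
... * rho(b) = [[1, 3], [2, 7]]  ->  [[-145029553, -475259567], [44256600, 145028183]]
... * rho(a) = [[5, 17], [-8, -27]]  ->  [[3076928771, 10366505908], [-938942464, -3163398741]]
... * rho(c) = [[-5, -3], [-8, -5]]  ->  [[-98316691119, -61063315853], [30001902248, 18633821097]]
... * rho(a) = [[5, 17], [-8, -27]]  ->  [[-3076928771, -22674220992], [938942464, 6919168597]]
... * rho(a) = [[5, 17], [-8, -27]]  ->  [[166009124081, 559896177677], [-50658636456, -170855530231]]
... * rho(b) = [[1, 3], [2, 7]]  ->  [[1285801479435, 4417300615982], [-392369696918, -1347964620985]]
... * rho(c) = [[-5, -3], [-8, -5]]  ->  [[-41767412325031, -25943907518215], [12745565452470, 7916932195679]]
... * rho(c) = [[-5, -3], [-8, -5]]  ->  [[416388321770875, 255021774566168], [-127063284827782, -77821357335805]]
tr = 416388321770875 + -77821357335805 = 338566964435070

338566964435070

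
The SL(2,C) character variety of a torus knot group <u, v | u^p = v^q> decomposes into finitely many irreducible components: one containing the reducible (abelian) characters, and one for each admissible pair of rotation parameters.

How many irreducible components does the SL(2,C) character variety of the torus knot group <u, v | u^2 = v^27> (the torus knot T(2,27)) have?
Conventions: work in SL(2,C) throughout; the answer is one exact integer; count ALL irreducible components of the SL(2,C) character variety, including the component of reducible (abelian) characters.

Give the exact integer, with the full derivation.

For T(2,27): irreducibility forces the central element u^2 = v^27 to one of +I, -I.
So on each irreducible component the traces are pinned: tr(u) = 2*cos(pi*alpha/2) with 1 <= alpha <= 1, tr(v) = 2*cos(pi*beta/27) with 1 <= beta <= 26.
The two central values (-1)^alpha I and (-1)^beta I must be the same matrix, so alpha and beta share a parity.
Counting: 1 odd alphas x 13 odd betas + 0 even alphas x 13 even betas = 13 + 0 = 13.
Total: 13 irreducible-character components + 1 reducible (abelian) component = 14.

14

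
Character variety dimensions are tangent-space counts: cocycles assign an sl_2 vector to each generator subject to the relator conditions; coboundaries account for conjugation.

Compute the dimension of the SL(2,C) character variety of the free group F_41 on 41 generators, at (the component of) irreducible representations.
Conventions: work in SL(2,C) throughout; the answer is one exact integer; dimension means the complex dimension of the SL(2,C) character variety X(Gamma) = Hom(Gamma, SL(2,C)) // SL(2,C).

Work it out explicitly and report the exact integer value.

120

The free group F_41: 41 generators, no relators.
A cocycle picks one sl_2 vector per generator freely, giving dim Z^1 = 3*41 = 123.
dim B^1 = 3: the coboundary map is injective because an irreducible image has centralizer 0 in sl_2.
dim X = dim H^1 = dim Z^1 - dim B^1 = 123 - 3 = 120.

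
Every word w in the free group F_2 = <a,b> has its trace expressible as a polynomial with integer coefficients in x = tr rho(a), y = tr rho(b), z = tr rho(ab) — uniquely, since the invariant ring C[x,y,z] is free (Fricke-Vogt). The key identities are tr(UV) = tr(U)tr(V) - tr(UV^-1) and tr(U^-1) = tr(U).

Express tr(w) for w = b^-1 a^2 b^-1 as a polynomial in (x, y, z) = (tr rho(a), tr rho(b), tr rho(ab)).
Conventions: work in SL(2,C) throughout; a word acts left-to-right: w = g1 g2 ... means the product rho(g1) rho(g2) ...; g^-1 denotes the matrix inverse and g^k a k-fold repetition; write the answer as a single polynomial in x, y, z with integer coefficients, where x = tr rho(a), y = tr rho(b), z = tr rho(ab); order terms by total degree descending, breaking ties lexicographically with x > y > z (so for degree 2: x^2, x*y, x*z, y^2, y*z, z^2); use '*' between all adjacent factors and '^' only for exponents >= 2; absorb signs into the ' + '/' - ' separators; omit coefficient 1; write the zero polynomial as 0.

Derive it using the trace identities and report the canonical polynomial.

trace(a^2) = trace(a)*trace(a) - trace(1) = x^2 - 2
trace(a^2 b) = trace(a)*trace(b a) - trace(b) = x*z - y
trace(a^2 b^-1) = trace(a^2)*trace(b) - trace(a^2 b) = x^2*y - x*z - y
so trace(b^-1 a^2 b^-1) = trace(a^2 b^-1)*trace(b) - trace(a^2) = x^2*y^2 - x*y*z - x^2 - y^2 + 2

x^2*y^2 - x*y*z - x^2 - y^2 + 2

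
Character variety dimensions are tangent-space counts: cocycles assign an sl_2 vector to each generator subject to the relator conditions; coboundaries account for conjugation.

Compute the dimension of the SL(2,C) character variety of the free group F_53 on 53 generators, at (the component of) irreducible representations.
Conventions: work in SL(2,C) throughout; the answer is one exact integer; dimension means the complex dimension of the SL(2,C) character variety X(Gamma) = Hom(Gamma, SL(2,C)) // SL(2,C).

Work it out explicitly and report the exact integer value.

156

Gamma = F_53 has 53 generators and no relators.
Z^1(Gamma, Ad rho) = (sl_2)^53: a cocycle is a free choice of one sl_2 vector per generator, so dim Z^1 = 3*53 = 159.
Irreducibility makes the coboundary map sl_2 -> Z^1 injective (trivial centralizer), so dim B^1 = 3.
Therefore dim X = 159 - 3 = 156.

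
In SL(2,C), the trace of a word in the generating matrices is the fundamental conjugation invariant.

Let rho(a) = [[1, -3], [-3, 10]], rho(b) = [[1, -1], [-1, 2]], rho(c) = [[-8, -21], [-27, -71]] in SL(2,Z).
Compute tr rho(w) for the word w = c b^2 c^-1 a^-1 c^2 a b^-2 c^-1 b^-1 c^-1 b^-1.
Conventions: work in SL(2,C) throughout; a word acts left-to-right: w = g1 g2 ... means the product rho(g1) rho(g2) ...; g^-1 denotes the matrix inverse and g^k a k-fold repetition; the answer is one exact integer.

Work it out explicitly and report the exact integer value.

-48166812228557

rho(c) = [[-8, -21], [-27, -71]]
... * rho(b) = [[1, -1], [-1, 2]]  ->  [[13, -34], [44, -115]]
... * rho(b) = [[1, -1], [-1, 2]]  ->  [[47, -81], [159, -274]]
... * rho(c^-1) = [[-71, 21], [27, -8]]  ->  [[-5524, 1635], [-18687, 5531]]
... * rho(a^-1) = [[10, 3], [3, 1]]  ->  [[-50335, -14937], [-170277, -50530]]
... * rho(c) = [[-8, -21], [-27, -71]]  ->  [[805979, 2117562], [2726526, 7163447]]
... * rho(c) = [[-8, -21], [-27, -71]]  ->  [[-63622006, -167272461], [-215225277, -565861783]]
... * rho(a) = [[1, -3], [-3, 10]]  ->  [[438195377, -1481858592], [1482360072, -5012941999]]
... * rho(b^-1) = [[2, 1], [1, 1]]  ->  [[-605467838, -1043663215], [-2048221855, -3530581927]]
... * rho(b^-1) = [[2, 1], [1, 1]]  ->  [[-2254598891, -1649131053], [-7627025637, -5578803782]]
... * rho(c^-1) = [[-71, 21], [27, -8]]  ->  [[115549982830, -34153528287], [390891118113, -115537108121]]
... * rho(b^-1) = [[2, 1], [1, 1]]  ->  [[196946437373, 81396454543], [666245128105, 275354009992]]
... * rho(c^-1) = [[-71, 21], [27, -8]]  ->  [[-11785492780822, 3484703548489], [-39868845825671, 11788315610269]]
... * rho(b^-1) = [[2, 1], [1, 1]]  ->  [[-20086282013155, -8300789232333], [-67949376041073, -28080530215402]]
tr = -20086282013155 + -28080530215402 = -48166812228557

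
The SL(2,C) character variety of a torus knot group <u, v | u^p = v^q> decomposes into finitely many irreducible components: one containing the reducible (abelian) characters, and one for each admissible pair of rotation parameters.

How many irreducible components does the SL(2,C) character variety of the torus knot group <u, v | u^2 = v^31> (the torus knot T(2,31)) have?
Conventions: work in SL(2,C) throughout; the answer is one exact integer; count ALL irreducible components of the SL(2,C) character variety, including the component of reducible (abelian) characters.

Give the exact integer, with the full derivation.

For T(2,31): irreducibility forces the central element u^2 = v^31 to one of +I, -I.
This locks tr(u) to 2*cos(pi*alpha/2), alpha in 1..1, and tr(v) to 2*cos(pi*beta/31), beta in 1..30, on each component of irreducible characters.
u^2 = (-1)^alpha I and v^31 = (-1)^beta I must agree, so alpha and beta have equal parity.
Enumerate parity-matched pairs: 1*15 odd-odd plus 0*15 even-even gives 15.
Total: 15 irreducible-character components + 1 reducible (abelian) component = 16.

16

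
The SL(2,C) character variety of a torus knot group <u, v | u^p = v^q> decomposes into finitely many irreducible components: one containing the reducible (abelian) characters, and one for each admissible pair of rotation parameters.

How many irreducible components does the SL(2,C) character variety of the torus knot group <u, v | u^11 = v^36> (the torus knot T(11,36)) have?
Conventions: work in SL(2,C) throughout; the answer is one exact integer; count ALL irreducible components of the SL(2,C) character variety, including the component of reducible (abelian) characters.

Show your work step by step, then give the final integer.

176

In the torus knot group T(11,36), u^11 = v^36 is central, so an irreducible representation sends it to +I or -I (Schur).
This locks tr(u) to 2*cos(pi*alpha/11), alpha in 1..10, and tr(v) to 2*cos(pi*beta/36), beta in 1..35, on each component of irreducible characters.
Consistency of u^11 = (-1)^alpha I with v^36 = (-1)^beta I forces alpha = beta (mod 2).
Counting: 5 odd alphas x 18 odd betas + 5 even alphas x 17 even betas = 90 + 85 = 175.
That is 175 components of irreducible characters, and with the reducible (abelian) component the total is 176.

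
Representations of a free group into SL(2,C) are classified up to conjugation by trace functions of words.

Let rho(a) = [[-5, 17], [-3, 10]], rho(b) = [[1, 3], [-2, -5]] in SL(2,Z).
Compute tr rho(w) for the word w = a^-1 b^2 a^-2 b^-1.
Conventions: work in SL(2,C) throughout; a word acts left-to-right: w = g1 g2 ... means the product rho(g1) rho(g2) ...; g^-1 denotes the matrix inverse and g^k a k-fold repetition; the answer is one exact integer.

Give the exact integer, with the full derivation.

155512

rho(a^-1) = [[10, -17], [3, -5]]
... * rho(b) = [[1, 3], [-2, -5]]  ->  [[44, 115], [13, 34]]
... * rho(b) = [[1, 3], [-2, -5]]  ->  [[-186, -443], [-55, -131]]
... * rho(a^-1) = [[10, -17], [3, -5]]  ->  [[-3189, 5377], [-943, 1590]]
... * rho(a^-1) = [[10, -17], [3, -5]]  ->  [[-15759, 27328], [-4660, 8081]]
... * rho(b^-1) = [[-5, -3], [2, 1]]  ->  [[133451, 74605], [39462, 22061]]
tr = 133451 + 22061 = 155512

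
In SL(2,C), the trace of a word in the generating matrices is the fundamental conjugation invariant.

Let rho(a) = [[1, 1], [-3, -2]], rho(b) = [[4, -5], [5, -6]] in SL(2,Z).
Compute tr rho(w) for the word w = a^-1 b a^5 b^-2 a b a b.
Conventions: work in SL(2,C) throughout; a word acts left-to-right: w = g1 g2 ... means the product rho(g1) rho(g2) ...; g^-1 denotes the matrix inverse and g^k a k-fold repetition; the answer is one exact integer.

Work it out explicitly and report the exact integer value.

rho(a^-1) = [[-2, -1], [3, 1]]
... * rho(b) = [[4, -5], [5, -6]]  ->  [[-13, 16], [17, -21]]
... * rho(a) = [[1, 1], [-3, -2]]  ->  [[-61, -45], [80, 59]]
... * rho(a) = [[1, 1], [-3, -2]]  ->  [[74, 29], [-97, -38]]
... * rho(a) = [[1, 1], [-3, -2]]  ->  [[-13, 16], [17, -21]]
... * rho(a) = [[1, 1], [-3, -2]]  ->  [[-61, -45], [80, 59]]
... * rho(a) = [[1, 1], [-3, -2]]  ->  [[74, 29], [-97, -38]]
... * rho(b^-1) = [[-6, 5], [-5, 4]]  ->  [[-589, 486], [772, -637]]
... * rho(b^-1) = [[-6, 5], [-5, 4]]  ->  [[1104, -1001], [-1447, 1312]]
... * rho(a) = [[1, 1], [-3, -2]]  ->  [[4107, 3106], [-5383, -4071]]
... * rho(b) = [[4, -5], [5, -6]]  ->  [[31958, -39171], [-41887, 51341]]
... * rho(a) = [[1, 1], [-3, -2]]  ->  [[149471, 110300], [-195910, -144569]]
... * rho(b) = [[4, -5], [5, -6]]  ->  [[1149384, -1409155], [-1506485, 1846964]]
tr = 1149384 + 1846964 = 2996348

2996348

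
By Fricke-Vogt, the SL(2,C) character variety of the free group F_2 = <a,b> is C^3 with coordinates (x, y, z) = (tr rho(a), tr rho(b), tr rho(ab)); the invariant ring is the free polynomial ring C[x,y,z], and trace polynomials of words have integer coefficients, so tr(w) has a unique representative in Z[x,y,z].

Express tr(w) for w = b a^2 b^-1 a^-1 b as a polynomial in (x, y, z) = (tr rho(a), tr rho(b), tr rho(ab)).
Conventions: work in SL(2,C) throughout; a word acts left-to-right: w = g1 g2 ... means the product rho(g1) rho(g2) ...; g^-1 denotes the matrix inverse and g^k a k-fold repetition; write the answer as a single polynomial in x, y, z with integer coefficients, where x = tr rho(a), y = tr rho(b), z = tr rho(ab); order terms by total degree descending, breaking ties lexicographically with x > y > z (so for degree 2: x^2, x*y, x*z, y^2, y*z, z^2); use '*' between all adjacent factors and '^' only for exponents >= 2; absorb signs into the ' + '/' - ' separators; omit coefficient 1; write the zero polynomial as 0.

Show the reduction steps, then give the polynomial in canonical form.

trace(b a^2) = trace(a) * trace(b a) - trace(b) = x*z - y
trace(b^2 a) = trace(b) * trace(a b) - trace(a) = y*z - x
use: trace(b^2) = trace(b) * trace(b) - trace(1) = y^2 - 2
trace(a b^2 a) = trace(a) * trace(b^2 a) - trace(b^2) = x*y*z - x^2 - y^2 + 2
trace(a b^2 a^2) = trace(a) * trace(a b^2 a) - trace(a b^2) = x^2*y*z - x^3 - x*y^2 - y*z + 3*x
apply: trace(a b a b) = trace(b a) * trace(b a) - trace(1) = z^2 - 2
trace(b a b^2 a) = trace(b) * trace(a b a b) - trace(a b a) = y*z^2 - x*z - y
use: trace(b a b^2) = trace(b) * trace(a b^2) - trace(a b) = y^2*z - x*y - z
use: trace(a b^2 a^2 b) = trace(a) * trace(b a b^2 a) - trace(b a b^2) = x*y*z^2 - x^2*z - y^2*z + z
apply: trace(b^2 a^2 b^-1 a) = trace(a b^2 a^2) * trace(b) - trace(a b^2 a^2 b) = x^2*y^2*z - x^3*y - x*y^3 - x*y*z^2 + x^2*z + 3*x*y - z
apply: trace(b a^2 b^-1 a^-1 b) = trace(b^2 a^2 b^-1) * trace(a) - trace(b^2 a^2 b^-1 a) = -x^2*y^2*z + x^3*y + x*y^3 + x*y*z^2 - 4*x*y + z

-x^2*y^2*z + x^3*y + x*y^3 + x*y*z^2 - 4*x*y + z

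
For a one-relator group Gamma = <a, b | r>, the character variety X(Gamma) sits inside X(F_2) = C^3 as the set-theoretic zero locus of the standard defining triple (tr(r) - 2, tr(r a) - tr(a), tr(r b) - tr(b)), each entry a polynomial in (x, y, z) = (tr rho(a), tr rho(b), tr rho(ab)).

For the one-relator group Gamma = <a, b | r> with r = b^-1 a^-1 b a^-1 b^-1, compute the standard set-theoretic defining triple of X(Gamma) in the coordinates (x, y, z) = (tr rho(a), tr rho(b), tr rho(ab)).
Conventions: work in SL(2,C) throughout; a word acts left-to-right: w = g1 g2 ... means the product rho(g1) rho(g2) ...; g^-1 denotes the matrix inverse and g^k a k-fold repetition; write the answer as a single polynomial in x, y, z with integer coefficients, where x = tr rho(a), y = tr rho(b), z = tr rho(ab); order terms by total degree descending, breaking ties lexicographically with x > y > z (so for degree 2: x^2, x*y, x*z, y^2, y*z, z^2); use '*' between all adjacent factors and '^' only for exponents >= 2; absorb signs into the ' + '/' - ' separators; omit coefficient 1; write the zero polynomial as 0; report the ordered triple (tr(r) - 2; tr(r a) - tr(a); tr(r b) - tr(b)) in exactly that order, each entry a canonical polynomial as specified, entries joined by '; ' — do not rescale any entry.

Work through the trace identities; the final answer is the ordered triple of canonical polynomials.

trace(a^-1) = trace(a) = x
next, trace(a^-1 b) = trace(b) trace(a) - trace(b a) = x*y - z
and trace(a^-1 b^-1) = trace(a^-1) trace(b) - trace(a^-1 b) = z
next, trace(a b a) = trace(a) trace(b a) - trace(b) = x*z - y
and trace(a b a b) = trace(a b) trace(a b) - trace(1) = z^2 - 2
trace(b^-1 a b a) = trace(a b a) trace(b) - trace(a b a b) = x*y*z - y^2 - z^2 + 2
trace(a b a^-1 b^-1) = trace(b^-1 a b) trace(a) - trace(b^-1 a b a) = -x*y*z + x^2 + y^2 + z^2 - 2
trace(b a^-1 b^-2 a) = trace(a b a^-1 b^-1) trace(b) - trace(a b a^-1) = -x*y^2*z + x^2*y + y^3 + y*z^2 - 3*y
trace(b^-1 a^-1 b a^-1 b^-1) = trace(b a^-1 b^-2) trace(a) - trace(b a^-1 b^-2 a) = x*y^2*z - x^2*y - y^3 - y*z^2 + x*z + 3*y
and trace(b a b) = trace(b) trace(a b) - trace(a) = y*z - x
trace(a b a b a) = trace(a) trace(b a b a) - trace(b a b) = x*z^2 - y*z - x
trace(a b a b a b) = trace(a b) trace(a b a b) - trace(a^-1 b^-1)   [split at repeated a] = z^3 - 3*z
next, trace(b a b^-1 a b a) = trace(a b a b a) trace(b) - trace(a b a b a b) = x*y*z^2 - y^2*z - z^3 - x*y + 3*z
and trace(a b^-1 a b a^-1 b) = trace(b a b^-1 a b) trace(a) - trace(b a b^-1 a b a) = x^2*y^2*z - x^3*y - x*y^3 - 2*x*y*z^2 + x^2*z + y^2*z + z^3 + 4*x*y - 3*z
trace(b a^-1 b^-1 a b^-1 a) = trace(a b^-1 a b a^-1) trace(b) - trace(a b^-1 a b a^-1 b) = -x^2*y^2*z + x^3*y + x*y^3 + 2*x*y*z^2 - x^2*z - y^2*z - z^3 - 3*x*y + 3*z
trace(b^-1 a^-1 b a^-1 b^-1 a) = trace(b a^-1 b^-1 a b^-1) trace(a) - trace(b a^-1 b^-1 a b^-1 a) = x^2*y^2*z - x^3*y - x*y^3 - 2*x*y*z^2 + x^2*z + y^2*z + z^3 + 4*x*y - 3*z
assemble the triple (trace(r) - 2; trace(r a) - x; trace(r b) - y)

x*y^2*z - x^2*y - y^3 - y*z^2 + x*z + 3*y - 2; x^2*y^2*z - x^3*y - x*y^3 - 2*x*y*z^2 + x^2*z + y^2*z + z^3 + 4*x*y - x - 3*z; x*y*z - y^2 - z^2 - y + 2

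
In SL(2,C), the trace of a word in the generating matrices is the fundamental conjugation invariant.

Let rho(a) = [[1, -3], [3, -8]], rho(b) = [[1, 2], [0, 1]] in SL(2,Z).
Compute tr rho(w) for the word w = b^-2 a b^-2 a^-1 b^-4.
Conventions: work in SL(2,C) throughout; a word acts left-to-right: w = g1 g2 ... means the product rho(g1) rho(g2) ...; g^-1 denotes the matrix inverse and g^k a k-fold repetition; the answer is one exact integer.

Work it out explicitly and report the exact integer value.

-430

rho(b^-1) = [[1, -2], [0, 1]]
... * rho(b^-1) = [[1, -2], [0, 1]]  ->  [[1, -4], [0, 1]]
... * rho(a) = [[1, -3], [3, -8]]  ->  [[-11, 29], [3, -8]]
... * rho(b^-1) = [[1, -2], [0, 1]]  ->  [[-11, 51], [3, -14]]
... * rho(b^-1) = [[1, -2], [0, 1]]  ->  [[-11, 73], [3, -20]]
... * rho(a^-1) = [[-8, 3], [-3, 1]]  ->  [[-131, 40], [36, -11]]
... * rho(b^-1) = [[1, -2], [0, 1]]  ->  [[-131, 302], [36, -83]]
... * rho(b^-1) = [[1, -2], [0, 1]]  ->  [[-131, 564], [36, -155]]
... * rho(b^-1) = [[1, -2], [0, 1]]  ->  [[-131, 826], [36, -227]]
... * rho(b^-1) = [[1, -2], [0, 1]]  ->  [[-131, 1088], [36, -299]]
tr = -131 + -299 = -430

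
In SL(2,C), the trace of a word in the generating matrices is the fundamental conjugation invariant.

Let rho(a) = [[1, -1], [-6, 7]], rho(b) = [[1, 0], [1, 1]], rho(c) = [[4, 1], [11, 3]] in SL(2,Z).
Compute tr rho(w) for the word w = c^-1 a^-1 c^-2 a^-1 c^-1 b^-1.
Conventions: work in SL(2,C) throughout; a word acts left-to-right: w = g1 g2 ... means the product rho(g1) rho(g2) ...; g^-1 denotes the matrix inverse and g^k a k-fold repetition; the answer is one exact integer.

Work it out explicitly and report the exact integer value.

2638

rho(c^-1) = [[3, -1], [-11, 4]]
... * rho(a^-1) = [[7, 1], [6, 1]]  ->  [[15, 2], [-53, -7]]
... * rho(c^-1) = [[3, -1], [-11, 4]]  ->  [[23, -7], [-82, 25]]
... * rho(c^-1) = [[3, -1], [-11, 4]]  ->  [[146, -51], [-521, 182]]
... * rho(a^-1) = [[7, 1], [6, 1]]  ->  [[716, 95], [-2555, -339]]
... * rho(c^-1) = [[3, -1], [-11, 4]]  ->  [[1103, -336], [-3936, 1199]]
... * rho(b^-1) = [[1, 0], [-1, 1]]  ->  [[1439, -336], [-5135, 1199]]
tr = 1439 + 1199 = 2638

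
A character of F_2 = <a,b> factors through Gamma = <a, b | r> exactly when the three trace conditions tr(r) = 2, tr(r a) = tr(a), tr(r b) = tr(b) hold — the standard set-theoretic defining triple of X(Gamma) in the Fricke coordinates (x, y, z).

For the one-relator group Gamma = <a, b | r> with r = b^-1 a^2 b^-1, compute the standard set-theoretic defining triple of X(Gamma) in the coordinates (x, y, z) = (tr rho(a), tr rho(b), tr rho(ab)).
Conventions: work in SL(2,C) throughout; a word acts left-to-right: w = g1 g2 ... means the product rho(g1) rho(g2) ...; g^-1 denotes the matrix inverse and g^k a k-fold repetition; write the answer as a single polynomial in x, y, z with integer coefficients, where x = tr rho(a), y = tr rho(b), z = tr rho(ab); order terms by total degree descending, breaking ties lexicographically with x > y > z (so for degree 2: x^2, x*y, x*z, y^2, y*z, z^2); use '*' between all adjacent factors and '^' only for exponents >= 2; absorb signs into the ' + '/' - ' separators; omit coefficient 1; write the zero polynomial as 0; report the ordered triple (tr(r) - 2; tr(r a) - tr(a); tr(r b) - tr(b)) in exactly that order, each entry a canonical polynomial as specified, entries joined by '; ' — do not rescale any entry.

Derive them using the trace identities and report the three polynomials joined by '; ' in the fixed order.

x^2*y^2 - x*y*z - x^2 - y^2; x^3*y^2 - 2*x^2*y*z - x*y^2 + x*z^2 + y*z - 2*x; x^2*y - x*z - 2*y

and trace(a^2) = trace(a)*trace(a) - trace(1)  (reduce the a square) = x^2 - 2
trace(a^2 b) = trace(a)*trace(b a) - trace(b)  (reduce the a square) = x*z - y
trace(b^-1 a^2) = trace(a^2)*trace(b) - trace(a^2 b)  (eliminate b^-1) = x^2*y - x*z - y
next, trace(b^-1 a^2 b^-1) = trace(b^-1 a^2)*trace(b) - trace(b^-1 a^2 b)  (eliminate b^-1) = x^2*y^2 - x*y*z - x^2 - y^2 + 2
trace(a^3) = trace(a)*trace(a^2) - trace(a)   [square of a] = x^3 - 3*x
and trace(a^3 b) = trace(a)*trace(b a^2) - trace(b a)   [square of a] = x^2*z - x*y - z
trace(a^2 b^-1 a) = trace(a^3)*trace(b) - trace(a^3 b)   [inverse elimination on b] = x^3*y - x^2*z - 2*x*y + z
and trace(b a b a) = trace(a b)*trace(a b) - trace(1)   [split at a repeated a] = z^2 - 2
next, trace(b a b) = trace(b)*trace(a b) - trace(a)   [square of b] = y*z - x
and trace(a b a^2 b) = trace(a)*trace(b a b a) - trace(b a b)   [square of a] = x*z^2 - y*z - x
next, trace(a^2 b^-1 a b) = trace(a b a^2)*trace(b) - trace(a b a^2 b)   [inverse elimination on b] = x^2*y*z - x*y^2 - x*z^2 + x
next, trace(b^-1 a^2 b^-1 a) = trace(a^2 b^-1 a)*trace(b) - trace(a^2 b^-1 a b)   [inverse elimination on b] = x^3*y^2 - 2*x^2*y*z - x*y^2 + x*z^2 + y*z - x
assemble the triple (trace(r) - 2; trace(r a) - x; trace(r b) - y)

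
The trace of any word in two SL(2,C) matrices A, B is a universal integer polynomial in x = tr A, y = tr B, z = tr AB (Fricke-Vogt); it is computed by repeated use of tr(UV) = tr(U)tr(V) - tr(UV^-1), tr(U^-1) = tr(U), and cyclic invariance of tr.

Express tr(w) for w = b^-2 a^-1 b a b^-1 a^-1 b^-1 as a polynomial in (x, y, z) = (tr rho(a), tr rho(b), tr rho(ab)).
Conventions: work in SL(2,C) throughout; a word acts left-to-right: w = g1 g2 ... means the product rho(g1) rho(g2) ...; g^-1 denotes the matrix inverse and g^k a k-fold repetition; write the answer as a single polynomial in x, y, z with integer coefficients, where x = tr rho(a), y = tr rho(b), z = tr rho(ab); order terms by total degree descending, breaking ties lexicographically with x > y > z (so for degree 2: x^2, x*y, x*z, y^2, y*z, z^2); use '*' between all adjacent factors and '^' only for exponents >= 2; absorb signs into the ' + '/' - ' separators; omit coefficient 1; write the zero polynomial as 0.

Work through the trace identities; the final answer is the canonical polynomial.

use: trace(b^-1) = trace(b) = y
trace(b^-2) = trace(b^-1) trace(b) - trace(1)  (eliminate b^-1) = y^2 - 2
trace(b^-1 a) = trace(a) trace(b) - trace(a b)  (eliminate b^-1) = x*y - z
trace(a b a) = trace(a) trace(b a) - trace(b)  (reduce the a square) = x*z - y
trace(a b a b) = trace(a b) trace(a b) - trace(1)  (split on a) = z^2 - 2
use: trace(b^-1 a b a) = trace(a b a) trace(b) - trace(a b a b)  (eliminate b^-1) = x*y*z - y^2 - z^2 + 2
use: trace(b^-2 a b a) = trace(b^-1 a b a) trace(b) - trace(b^-1 a b a b)  (eliminate b^-1) = x*y^2*z - y^3 - y*z^2 - x*z + 3*y
trace(a^-1 b^-2 a b) = trace(b^-2 a b) trace(a) - trace(b^-2 a b a)  (eliminate a^-1) = -x*y^2*z + x^2*y + y^3 + y*z^2 - 3*y
use: trace(a b^-1 a^-1 b^-2) = trace(a^-1 b^-2 a) trace(b) - trace(a^-1 b^-2 a b)  (eliminate b^-1) = x*y^2*z - x^2*y - y*z^2 + y
use: trace(b^-3 a b a) = trace(b^-1 a b a b^-1) trace(b) - trace(b^-1 a b a)  (eliminate b^-1) = x*y^3*z - y^4 - y^2*z^2 - 2*x*y*z + 4*y^2 + z^2 - 2
apply: trace(b^-3 a b a b^-1) = trace(b^-3 a b a) trace(b) - trace(b^-3 a b a b)  (eliminate b^-1) = x*y^4*z - y^5 - y^3*z^2 - 3*x*y^2*z + 5*y^3 + 2*y*z^2 + x*z - 5*y
apply: trace(a^2 b a) = trace(a) trace(b a^2) - trace(b a)  (reduce the a square) = x^2*z - x*y - z
trace(b a b) = trace(b) trace(a b) - trace(a)  (reduce the b square) = y*z - x
trace(a^2 b a b) = trace(a) trace(b a b a) - trace(b a b)  (reduce the a square) = x*z^2 - y*z - x
apply: trace(a b a b^-1 a) = trace(a^2 b a) trace(b) - trace(a^2 b a b)  (eliminate b^-1) = x^2*y*z - x*y^2 - x*z^2 + x
apply: trace(a b a b a b) = trace(b a) trace(b a b a) - trace(b^-1 a^-1)  (split on b) = z^3 - 3*z
use: trace(a b a b^-1 a b) = trace(a b a b a) trace(b) - trace(a b a b a b)  (eliminate b^-1) = x*y*z^2 - y^2*z - z^3 - x*y + 3*z
use: trace(a b a b^-1 a b^-1) = trace(a b a b^-1 a) trace(b) - trace(a b a b^-1 a b)  (eliminate b^-1) = x^2*y^2*z - x*y^3 - 2*x*y*z^2 + y^2*z + z^3 + 2*x*y - 3*z
apply: trace(b^-1 a b a b^-1 a b^-1) = trace(a b a b^-1 a b^-1) trace(b) - trace(a b a b^-1 a)  (eliminate b^-1) = x^2*y^3*z - x*y^4 - 2*x*y^2*z^2 - x^2*y*z + y^3*z + y*z^3 + 3*x*y^2 + x*z^2 - 3*y*z - x
apply: trace(b^-3 a b a b^-1 a) = trace(b^-1 a b a b^-1 a b^-1) trace(b) - trace(b^-1 a b a b^-1 a)  (eliminate b^-1) = x^2*y^4*z - x*y^5 - 2*x*y^3*z^2 - 2*x^2*y^2*z + y^4*z + y^2*z^3 + 4*x*y^3 + 3*x*y*z^2 - 4*y^2*z - z^3 - 3*x*y + 3*z
trace(b a b^-1 a^-1 b^-3 a) = trace(b^-3 a b a b^-1) trace(a) - trace(b^-3 a b a b^-1 a)  (eliminate a^-1) = x*y^3*z^2 - x^2*y^2*z - y^4*z - y^2*z^3 + x*y^3 - x*y*z^2 + x^2*z + 4*y^2*z + z^3 - 2*x*y - 3*z
apply: trace(b^-2 a^-1 b a b^-1 a^-1 b^-1) = trace(b a b^-1 a^-1 b^-3) trace(a) - trace(b a b^-1 a^-1 b^-3 a)  (eliminate a^-1) = -x*y^3*z^2 + 2*x^2*y^2*z + y^4*z + y^2*z^3 - x^3*y - x*y^3 - x^2*z - 4*y^2*z - z^3 + 3*x*y + 3*z

-x*y^3*z^2 + 2*x^2*y^2*z + y^4*z + y^2*z^3 - x^3*y - x*y^3 - x^2*z - 4*y^2*z - z^3 + 3*x*y + 3*z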